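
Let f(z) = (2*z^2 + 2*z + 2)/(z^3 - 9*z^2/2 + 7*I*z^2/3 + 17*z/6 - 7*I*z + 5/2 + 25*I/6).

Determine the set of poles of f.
The singularities of f are the zeros of the denominator. Factoring,
  z^3 - 9*z^2/2 + 7*I*z^2/3 + 17*z/6 - 7*I*z + 5/2 + 25*I/6 = (z + I)*(z - 3 + I)*(z - 3/2 + I/3)
so the candidates are z = -I, z = 3 - I, z = 3/2 - I/3.

Check the numerator P(z) = 2*z^2 + 2*z + 2 at each one:
  P(-I) = -2*I ≠ 0, so z = -I is a (simple) pole.
  P(3 - I) = 24 - 14*I ≠ 0, so z = 3 - I is a (simple) pole.
  P(3/2 - I/3) = 167/18 - 8*I/3 ≠ 0, so z = 3/2 - I/3 is a (simple) pole.

Poles of f: {-I, 3/2 - I/3, 3 - I}

Final answer: {-I, 3/2 - I/3, 3 - I}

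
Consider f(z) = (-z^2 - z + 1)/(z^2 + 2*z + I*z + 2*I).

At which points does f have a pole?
The singularities of f are the zeros of the denominator. Factoring,
  z^2 + 2*z + I*z + 2*I = (z + 2)*(z + I)
so the candidates are z = -2, z = -I.

Check the numerator P(z) = -z^2 - z + 1 at each one:
  P(-2) = -1 ≠ 0, so z = -2 is a (simple) pole.
  P(-I) = 2 + I ≠ 0, so z = -I is a (simple) pole.

Poles of f: {-2, -I}

Final answer: {-2, -I}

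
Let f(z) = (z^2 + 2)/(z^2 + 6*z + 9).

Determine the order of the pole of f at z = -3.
2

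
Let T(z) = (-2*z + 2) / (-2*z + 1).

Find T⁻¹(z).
Set w = T(z) = (-2*z + 2) / (-2*z + 1) and solve for z:
  w*(-2*z + 1) = -2*z + 2
  w + z*(2 - 2*w) - 2 = 0
  z*(2 - 2*w) = 2 - w
  z = (w - 2)/(2*w - 2)
Renaming the variable, T⁻¹(z) = (z - 2)/(2*z - 2).
(Check: ad - bc = 2 ≠ 0, so T is invertible.)

Final answer: (z - 2)/(2*z - 2)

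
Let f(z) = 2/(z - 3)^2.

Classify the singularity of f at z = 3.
Write f(z) = g(z)/(z - 3)^2 with g(z) = 2.
g is entire and g(3) = 2 ≠ 0, so no factor of (z - 3) cancels: the Laurent expansion of f about z = 3 starts at the power -2, i.e. lim_{z→z₀} (z - z₀)^2 f(z) = 2 is finite and nonzero.
So z = 3 is a pole of order 2.

Final answer: pole of order 2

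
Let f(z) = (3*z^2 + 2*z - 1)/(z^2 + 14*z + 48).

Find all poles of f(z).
The singularities of f are the zeros of the denominator. Factoring,
  z^2 + 14*z + 48 = (z + 6)*(z + 8)
so the candidates are z = -6, z = -8.

Check the numerator P(z) = 3*z^2 + 2*z - 1 at each one:
  P(-6) = 95 ≠ 0, so z = -6 is a (simple) pole.
  P(-8) = 175 ≠ 0, so z = -8 is a (simple) pole.

Poles of f: {-8, -6}

Final answer: {-8, -6}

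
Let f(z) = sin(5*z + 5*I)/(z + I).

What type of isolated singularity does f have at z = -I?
removable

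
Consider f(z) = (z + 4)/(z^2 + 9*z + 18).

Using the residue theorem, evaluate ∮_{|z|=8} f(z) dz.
By the residue theorem, ∮_C f(z) dz = 2πi · (sum of the residues of f at the poles inside |z| = 8).

The denominator factors as (z + 6)*(z + 3), so the singularities of f are simple poles at z = -6, z = -3.
  |-6|² = 36 < 64 = 8², so this pole is inside the contour.
  |-3|² = 9 < 64 = 8², so this pole is inside the contour.

With P(z) = z + 4 and Q(z) = z^2 + 9*z + 18, each pole is simple, so Res(f, z₀) = P(z₀)/Q'(z₀) with Q'(z) = 2*z + 9.
  Res(f, -6) = P(-6)/Q'(-6) = (-2)/(-3) = 2/3
  Res(f, -3) = P(-3)/Q'(-3) = (1)/(3) = 1/3

Sum of residues inside C: 1
∮_C f(z) dz = 2πi · (1) = 2*I*pi

Final answer: 2*I*pi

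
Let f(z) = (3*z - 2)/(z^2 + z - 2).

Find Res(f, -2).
Write f(z) = P(z)/Q(z) with P(z) = 3*z - 2 and Q(z) = z^2 + z - 2.
The denominator factors as Q(z) = (z - 1)*(z + 2), so z = -2 is a simple zero of Q and P is analytic there; z = -2 is therefore a simple pole and
  Res(f, z₀) = P(z₀)/Q'(z₀).

Q'(z) = 2*z + 1, so Q'(-2) = -3.
P(-2) = -8.

Res(f, -2) = (-8)/(-3) = 8/3

Final answer: 8/3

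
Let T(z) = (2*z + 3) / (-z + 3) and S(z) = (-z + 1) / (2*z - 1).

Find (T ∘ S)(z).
(4*z - 1)/(7*z - 4)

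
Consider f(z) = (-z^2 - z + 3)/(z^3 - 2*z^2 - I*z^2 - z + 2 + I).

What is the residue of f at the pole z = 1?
Write f(z) = P(z)/Q(z) with P(z) = -z^2 - z + 3 and Q(z) = z^3 - 2*z^2 - I*z^2 - z + 2 + I.
The denominator factors as Q(z) = (z - 2 - I)*(z - 1)*(z + 1), so z = 1 is a simple zero of Q and P is analytic there; z = 1 is therefore a simple pole and
  Res(f, z₀) = P(z₀)/Q'(z₀).

Q'(z) = 3*z^2 - 4*z - 2*I*z - 1, so Q'(1) = -2 - 2*I.
P(1) = 1.

Res(f, 1) = (1)/(-2 - 2*I) = -1/4 + I/4

Final answer: -1/4 + I/4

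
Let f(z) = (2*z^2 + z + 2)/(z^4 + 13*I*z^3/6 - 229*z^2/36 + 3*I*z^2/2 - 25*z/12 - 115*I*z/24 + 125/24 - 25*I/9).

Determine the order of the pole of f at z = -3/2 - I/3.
Factor the denominator:
  z^4 + 13*I*z^3/6 - 229*z^2/36 + 3*I*z^2/2 - 25*z/12 - 115*I*z/24 + 125/24 - 25*I/9 = (z + 3/2 + I/3)^2*(z - 1 + I/2)*(z - 2 + I)

The numerator P(z) = 2*z^2 + z + 2 has P(-3/2 - I/3) = 43/9 + 5*I/3 ≠ 0, so no factor of (z + 3/2 + I/3) cancels.
Near z = -3/2 - I/3 we can therefore write f(z) = g(z)/(z + 3/2 + I/3)^2 with g analytic at -3/2 - I/3 and g(-3/2 - I/3) ≠ 0 (g is the numerator divided by the remaining denominator factors).

Hence z = -3/2 - I/3 is a pole of order 2.

Final answer: 2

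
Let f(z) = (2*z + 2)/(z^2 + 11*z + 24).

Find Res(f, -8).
14/5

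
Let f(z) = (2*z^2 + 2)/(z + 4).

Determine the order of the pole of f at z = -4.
1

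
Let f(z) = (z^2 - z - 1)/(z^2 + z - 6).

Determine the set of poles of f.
The singularities of f are the zeros of the denominator. Factoring,
  z^2 + z - 6 = (z + 3)*(z - 2)
so the candidates are z = -3, z = 2.

Check the numerator P(z) = z^2 - z - 1 at each one:
  P(-3) = 11 ≠ 0, so z = -3 is a (simple) pole.
  P(2) = 1 ≠ 0, so z = 2 is a (simple) pole.

Poles of f: {-3, 2}

Final answer: {-3, 2}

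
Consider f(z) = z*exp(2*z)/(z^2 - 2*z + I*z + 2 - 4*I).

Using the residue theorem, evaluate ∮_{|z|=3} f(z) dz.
By the residue theorem, ∮_C f(z) dz = 2πi · (sum of the residues of f at the poles inside |z| = 3).

The denominator factors as (z + 2*I)*(z - 2 - I), so the singularities of f are simple poles at z = -2*I, z = 2 + I.
  |-2*I|² = 4 < 9 = 3², so this pole is inside the contour.
  |2 + I|² = 5 < 9 = 3², so this pole is inside the contour.

With P(z) = z*exp(2*z) and Q(z) = z^2 - 2*z + I*z + 2 - 4*I, each pole is simple, so Res(f, z₀) = P(z₀)/Q'(z₀) with Q'(z) = 2*z - 2 + I.
  Res(f, -2*I) = P(-2*I)/Q'(-2*I) = (-2*I*exp(-4*I))/(-2 - 3*I) = (6/13 + 4*I/13)*exp(-4*I)
  Res(f, 2 + I) = P(2 + I)/Q'(2 + I) = ((2 + I)*exp(4 + 2*I))/(2 + 3*I) = (7/13 - 4*I/13)*exp(4 + 2*I)

Sum of residues inside C: (6/13 + 4*I/13)*exp(-4*I) + (7/13 - 4*I/13)*exp(4 + 2*I)
∮_C f(z) dz = 2πi · ((6/13 + 4*I/13)*exp(-4*I) + (7/13 - 4*I/13)*exp(4 + 2*I)) = pi*(-8/13 + 12*I/13)*exp(-4*I) + pi*(8/13 + 14*I/13)*exp(4 + 2*I)

Final answer: pi*(-8/13 + 12*I/13)*exp(-4*I) + pi*(8/13 + 14*I/13)*exp(4 + 2*I)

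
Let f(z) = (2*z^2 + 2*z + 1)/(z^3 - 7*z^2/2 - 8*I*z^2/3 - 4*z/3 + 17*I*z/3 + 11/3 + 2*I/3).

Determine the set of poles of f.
{-1/2 + 2*I/3, 1 + I, 3 + I}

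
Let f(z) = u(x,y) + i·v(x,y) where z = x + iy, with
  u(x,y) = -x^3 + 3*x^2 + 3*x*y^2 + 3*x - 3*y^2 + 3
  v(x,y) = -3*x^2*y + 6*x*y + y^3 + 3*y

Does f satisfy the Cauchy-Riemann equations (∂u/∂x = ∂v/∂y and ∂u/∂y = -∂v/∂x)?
∂u/∂x = -3*x^2 + 6*x + 3*y^2 + 3
∂v/∂y = -3*x^2 + 6*x + 3*y^2 + 3
∂u/∂y = 6*x*y - 6*y
∂v/∂x = -6*x*y + 6*y
∂u/∂x = ∂v/∂y and ∂u/∂y = -∂v/∂x hold identically; f is analytic.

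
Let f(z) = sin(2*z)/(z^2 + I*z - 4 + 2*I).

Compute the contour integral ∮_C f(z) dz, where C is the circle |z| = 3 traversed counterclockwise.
pi*(-2/17 + 8*I/17)*sin(4 - 2*I) + pi*(-2/17 + 8*I/17)*sin(4)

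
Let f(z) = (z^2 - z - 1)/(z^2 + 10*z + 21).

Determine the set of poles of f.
{-7, -3}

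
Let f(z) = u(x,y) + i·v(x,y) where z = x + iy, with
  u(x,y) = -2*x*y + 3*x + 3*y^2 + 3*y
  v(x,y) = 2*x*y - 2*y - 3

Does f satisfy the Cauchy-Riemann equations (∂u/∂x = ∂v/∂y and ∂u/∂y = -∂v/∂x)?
∂u/∂x = 3 - 2*y
∂v/∂y = 2*x - 2
∂u/∂y = -2*x + 6*y + 3
∂v/∂x = 2*y
∂u/∂x ≠ ∂v/∂y and ∂u/∂y ≠ -∂v/∂x; the Cauchy-Riemann equations are not satisfied, so f is not analytic.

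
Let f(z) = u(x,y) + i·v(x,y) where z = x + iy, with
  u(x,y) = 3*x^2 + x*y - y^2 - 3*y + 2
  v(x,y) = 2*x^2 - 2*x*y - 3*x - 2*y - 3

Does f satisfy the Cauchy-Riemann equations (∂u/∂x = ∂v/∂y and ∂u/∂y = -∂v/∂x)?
∂u/∂x = 6*x + y
∂v/∂y = -2*x - 2
∂u/∂y = x - 2*y - 3
∂v/∂x = 4*x - 2*y - 3
∂u/∂x ≠ ∂v/∂y and ∂u/∂y ≠ -∂v/∂x; the Cauchy-Riemann equations are not satisfied, so f is not analytic.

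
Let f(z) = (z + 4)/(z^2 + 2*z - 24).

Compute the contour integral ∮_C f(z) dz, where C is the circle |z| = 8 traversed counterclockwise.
By the residue theorem, ∮_C f(z) dz = 2πi · (sum of the residues of f at the poles inside |z| = 8).

The denominator factors as (z - 4)*(z + 6), so the singularities of f are simple poles at z = 4, z = -6.
  |4|² = 16 < 64 = 8², so this pole is inside the contour.
  |-6|² = 36 < 64 = 8², so this pole is inside the contour.

With P(z) = z + 4 and Q(z) = z^2 + 2*z - 24, each pole is simple, so Res(f, z₀) = P(z₀)/Q'(z₀) with Q'(z) = 2*z + 2.
  Res(f, 4) = P(4)/Q'(4) = (8)/(10) = 4/5
  Res(f, -6) = P(-6)/Q'(-6) = (-2)/(-10) = 1/5

Sum of residues inside C: 1
∮_C f(z) dz = 2πi · (1) = 2*I*pi

Final answer: 2*I*pi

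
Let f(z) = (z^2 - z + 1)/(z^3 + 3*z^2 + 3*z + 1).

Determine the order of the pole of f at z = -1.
Factor the denominator:
  z^3 + 3*z^2 + 3*z + 1 = (z + 1)^3

The numerator P(z) = z^2 - z + 1 has P(-1) = 3 ≠ 0, so no factor of (z + 1) cancels.
Near z = -1 we can therefore write f(z) = g(z)/(z + 1)^3 with g analytic at -1 and g(-1) ≠ 0 (g is just the numerator).

Hence z = -1 is a pole of order 3.

Final answer: 3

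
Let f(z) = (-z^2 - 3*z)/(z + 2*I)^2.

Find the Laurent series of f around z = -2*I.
Put w = z - (-2*I), i.e. z = w - 2*I. The denominator is w^2, so it suffices to rewrite the numerator in powers of w.

P(z) = -z^2 - 3*z
P(w - 2*I) = 4 + 6*I + (-3 + 4*I)*w - w^2

Dividing each term by w^2:
  f = (4 + 6*I)/w^2 + (-3 + 4*I)/w - 1

Substituting back w = z + 2*I:
  f(z) = (4 + 6*I)/(z + 2*I)^2 + (-3 + 4*I)/(z + 2*I) - 1

The series is finite because the numerator is a polynomial; the negative powers form the principal part, and the coefficient of 1/(z + 2*I) gives Res(f, -2*I) = -3 + 4*I.

Final answer: (4 + 6*I)/(z + 2*I)^2 + (-3 + 4*I)/(z + 2*I) - 1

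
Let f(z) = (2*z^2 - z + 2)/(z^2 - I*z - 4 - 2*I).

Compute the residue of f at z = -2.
-48/17 + 12*I/17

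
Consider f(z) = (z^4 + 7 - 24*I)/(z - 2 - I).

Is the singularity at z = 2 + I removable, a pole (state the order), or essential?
removable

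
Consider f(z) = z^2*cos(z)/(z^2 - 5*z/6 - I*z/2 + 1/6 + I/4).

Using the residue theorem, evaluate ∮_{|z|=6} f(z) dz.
By the residue theorem, ∮_C f(z) dz = 2πi · (sum of the residues of f at the poles inside |z| = 6).

The denominator factors as (z - 1/2)*(z - 1/3 - I/2), so the singularities of f are simple poles at z = 1/2, z = 1/3 + I/2.
  |1/2|² = 1/4 < 36 = 6², so this pole is inside the contour.
  |1/3 + I/2|² = 13/36 < 36 = 6², so this pole is inside the contour.

With P(z) = z^2*cos(z) and Q(z) = z^2 - 5*z/6 - I*z/2 + 1/6 + I/4, each pole is simple, so Res(f, z₀) = P(z₀)/Q'(z₀) with Q'(z) = 2*z - 5/6 - I/2.
  Res(f, 1/2) = P(1/2)/Q'(1/2) = (cos(1/2)/4)/(1/6 - I/2) = (3/20 + 9*I/20)*cos(1/2)
  Res(f, 1/3 + I/2) = P(1/3 + I/2)/Q'(1/3 + I/2) = ((-5/36 + I/3)*cos(1/3 + I/2))/(-1/6 + I/2) = (41/60 + I/20)*cos(1/3 + I/2)

Sum of residues inside C: (41/60 + I/20)*cos(1/3 + I/2) + (3/20 + 9*I/20)*cos(1/2)
∮_C f(z) dz = 2πi · ((41/60 + I/20)*cos(1/3 + I/2) + (3/20 + 9*I/20)*cos(1/2)) = pi*(-9/10 + 3*I/10)*cos(1/2) + pi*(-1/10 + 41*I/30)*cos(1/3 + I/2)

Final answer: pi*(-9/10 + 3*I/10)*cos(1/2) + pi*(-1/10 + 41*I/30)*cos(1/3 + I/2)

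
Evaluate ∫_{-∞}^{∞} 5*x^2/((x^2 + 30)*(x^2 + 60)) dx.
Let f(z) = 5*z^2/((z^2 + 30)*(z^2 + 60)). The denominator has no real zeros and deg Q - deg P = 2 ≥ 2, so the integral of f over the upper semicircle |z| = R tends to 0 as R → ∞. Closing the contour in the upper half-plane,
  ∫_{-∞}^{∞} f(x) dx = 2πi · Σ Res(f, z_k)  over the poles with Im z_k > 0.

Zeros of the denominator: z^2 + 60 = 0 gives z = ±2*sqrt(15)*I; z^2 + 30 = 0 gives z = ±sqrt(30)*I.
Upper half-plane: z = 2*sqrt(15)*I, z = sqrt(30)*I (simple).

Each pole is a simple zero of Q(z) = z^4 + 90*z^2 + 1800, so Res(f, z₀) = P(z₀)/Q'(z₀) with P(z) = 5*z^2, Q'(z) = 4*z^3 + 180*z:
  Res(f, 2*sqrt(15)*I) = (-300)/(-120*sqrt(15)*I) = -sqrt(15)*I/6
  Res(f, sqrt(30)*I) = (-150)/(60*sqrt(30)*I) = sqrt(30)*I/12

Sum of residues: I*(-2*sqrt(15) + sqrt(30))/12
∫_{-∞}^{∞} f(x) dx = 2πi · (I*(-2*sqrt(15) + sqrt(30))/12) = pi*(-sqrt(30) + 2*sqrt(15))/6

Final answer: pi*(-sqrt(30) + 2*sqrt(15))/6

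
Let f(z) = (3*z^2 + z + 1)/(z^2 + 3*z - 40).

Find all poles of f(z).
The singularities of f are the zeros of the denominator. Factoring,
  z^2 + 3*z - 40 = (z + 8)*(z - 5)
so the candidates are z = -8, z = 5.

Check the numerator P(z) = 3*z^2 + z + 1 at each one:
  P(-8) = 185 ≠ 0, so z = -8 is a (simple) pole.
  P(5) = 81 ≠ 0, so z = 5 is a (simple) pole.

Poles of f: {-8, 5}

Final answer: {-8, 5}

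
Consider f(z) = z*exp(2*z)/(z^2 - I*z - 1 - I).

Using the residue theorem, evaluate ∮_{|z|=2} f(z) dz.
By the residue theorem, ∮_C f(z) dz = 2πi · (sum of the residues of f at the poles inside |z| = 2).

The denominator factors as (z + 1)*(z - 1 - I), so the singularities of f are simple poles at z = -1, z = 1 + I.
  |-1|² = 1 < 4 = 2², so this pole is inside the contour.
  |1 + I|² = 2 < 4 = 2², so this pole is inside the contour.

With P(z) = z*exp(2*z) and Q(z) = z^2 - I*z - 1 - I, each pole is simple, so Res(f, z₀) = P(z₀)/Q'(z₀) with Q'(z) = 2*z - I.
  Res(f, -1) = P(-1)/Q'(-1) = (-exp(-2))/(-2 - I) = (2/5 - I/5)*exp(-2)
  Res(f, 1 + I) = P(1 + I)/Q'(1 + I) = ((1 + I)*exp(2 + 2*I))/(2 + I) = (3/5 + I/5)*exp(2 + 2*I)

Sum of residues inside C: (2/5 - I/5)*exp(-2) + (3/5 + I/5)*exp(2 + 2*I)
∮_C f(z) dz = 2πi · ((2/5 - I/5)*exp(-2) + (3/5 + I/5)*exp(2 + 2*I)) = pi*(-2/5 + 6*I/5)*exp(2 + 2*I) + pi*(2/5 + 4*I/5)*exp(-2)

Final answer: pi*(-2/5 + 6*I/5)*exp(2 + 2*I) + pi*(2/5 + 4*I/5)*exp(-2)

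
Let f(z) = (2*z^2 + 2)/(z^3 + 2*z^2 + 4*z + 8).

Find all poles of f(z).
The singularities of f are the zeros of the denominator. Factoring,
  z^3 + 2*z^2 + 4*z + 8 = (z + 2*I)*(z + 2)*(z - 2*I)
so the candidates are z = -2*I, z = -2, z = 2*I.

Check the numerator P(z) = 2*z^2 + 2 at each one:
  P(-2*I) = -6 ≠ 0, so z = -2*I is a (simple) pole.
  P(-2) = 10 ≠ 0, so z = -2 is a (simple) pole.
  P(2*I) = -6 ≠ 0, so z = 2*I is a (simple) pole.

Poles of f: {-2, -2*I, 2*I}

Final answer: {-2, -2*I, 2*I}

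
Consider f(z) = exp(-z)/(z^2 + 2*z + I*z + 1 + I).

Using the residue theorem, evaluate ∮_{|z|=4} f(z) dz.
By the residue theorem, ∮_C f(z) dz = 2πi · (sum of the residues of f at the poles inside |z| = 4).

The denominator factors as (z + 1)*(z + 1 + I), so the singularities of f are simple poles at z = -1, z = -1 - I.
  |-1|² = 1 < 16 = 4², so this pole is inside the contour.
  |-1 - I|² = 2 < 16 = 4², so this pole is inside the contour.

With P(z) = exp(-z) and Q(z) = z^2 + 2*z + I*z + 1 + I, each pole is simple, so Res(f, z₀) = P(z₀)/Q'(z₀) with Q'(z) = 2*z + 2 + I.
  Res(f, -1) = P(-1)/Q'(-1) = (exp(1))/(I) = -exp(1)*I
  Res(f, -1 - I) = P(-1 - I)/Q'(-1 - I) = (exp(1 + I))/(-I) = I*exp(1 + I)

Sum of residues inside C: -exp(1)*I + I*exp(1 + I)
∮_C f(z) dz = 2πi · (-exp(1)*I + I*exp(1 + I)) = 2*exp(1)*pi - 2*pi*exp(1 + I)

Final answer: 2*exp(1)*pi - 2*pi*exp(1 + I)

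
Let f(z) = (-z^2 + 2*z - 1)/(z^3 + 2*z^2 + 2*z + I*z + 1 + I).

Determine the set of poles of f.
The singularities of f are the zeros of the denominator. Factoring,
  z^3 + 2*z^2 + 2*z + I*z + 1 + I = (z + I)*(z + 1 - I)*(z + 1)
so the candidates are z = -I, z = -1 + I, z = -1.

Check the numerator P(z) = -z^2 + 2*z - 1 at each one:
  P(-I) = -2*I ≠ 0, so z = -I is a (simple) pole.
  P(-1 + I) = -3 + 4*I ≠ 0, so z = -1 + I is a (simple) pole.
  P(-1) = -4 ≠ 0, so z = -1 is a (simple) pole.

Poles of f: {-1, -1 + I, -I}

Final answer: {-1, -1 + I, -I}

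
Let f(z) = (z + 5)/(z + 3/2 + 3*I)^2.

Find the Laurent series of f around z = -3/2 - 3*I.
(7/2 - 3*I)/(z + 3/2 + 3*I)^2 + 1/(z + 3/2 + 3*I)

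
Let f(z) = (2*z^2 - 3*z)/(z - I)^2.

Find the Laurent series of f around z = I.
Put w = z - (I), i.e. z = w + I. The denominator is w^2, so it suffices to rewrite the numerator in powers of w.

P(z) = 2*z^2 - 3*z
P(w + I) = -2 - 3*I + (-3 + 4*I)*w + 2*w^2

Dividing each term by w^2:
  f = (-2 - 3*I)/w^2 + (-3 + 4*I)/w + 2

Substituting back w = z - I:
  f(z) = (-2 - 3*I)/(z - I)^2 + (-3 + 4*I)/(z - I) + 2

The series is finite because the numerator is a polynomial; the negative powers form the principal part, and the coefficient of 1/(z - I) gives Res(f, I) = -3 + 4*I.

Final answer: (-2 - 3*I)/(z - I)^2 + (-3 + 4*I)/(z - I) + 2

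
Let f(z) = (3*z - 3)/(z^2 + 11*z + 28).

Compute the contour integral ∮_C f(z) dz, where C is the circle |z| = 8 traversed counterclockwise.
By the residue theorem, ∮_C f(z) dz = 2πi · (sum of the residues of f at the poles inside |z| = 8).

The denominator factors as (z + 4)*(z + 7), so the singularities of f are simple poles at z = -4, z = -7.
  |-4|² = 16 < 64 = 8², so this pole is inside the contour.
  |-7|² = 49 < 64 = 8², so this pole is inside the contour.

With P(z) = 3*z - 3 and Q(z) = z^2 + 11*z + 28, each pole is simple, so Res(f, z₀) = P(z₀)/Q'(z₀) with Q'(z) = 2*z + 11.
  Res(f, -4) = P(-4)/Q'(-4) = (-15)/(3) = -5
  Res(f, -7) = P(-7)/Q'(-7) = (-24)/(-3) = 8

Sum of residues inside C: 3
∮_C f(z) dz = 2πi · (3) = 6*I*pi

Final answer: 6*I*pi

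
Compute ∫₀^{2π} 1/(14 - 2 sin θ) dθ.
sqrt(3)*pi/12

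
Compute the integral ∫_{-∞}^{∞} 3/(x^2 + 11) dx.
Let f(z) = 3/(z^2 + 11). The denominator has no real zeros and deg Q - deg P = 2 ≥ 2, so the integral of f over the upper semicircle |z| = R tends to 0 as R → ∞. Closing the contour in the upper half-plane,
  ∫_{-∞}^{∞} f(x) dx = 2πi · Σ Res(f, z_k)  over the poles with Im z_k > 0.

Zeros of the denominator: z^2 + 11 = 0 gives z = ±sqrt(11)*I.
Upper half-plane: z = sqrt(11)*I (simple).

Each pole is a simple zero of Q(z) = z^2 + 11, so Res(f, z₀) = P(z₀)/Q'(z₀) with P(z) = 3, Q'(z) = 2*z:
  Res(f, sqrt(11)*I) = (3)/(2*sqrt(11)*I) = -3*sqrt(11)*I/22

∫_{-∞}^{∞} f(x) dx = 2πi · (-3*sqrt(11)*I/22) = 3*sqrt(11)*pi/11

Final answer: 3*sqrt(11)*pi/11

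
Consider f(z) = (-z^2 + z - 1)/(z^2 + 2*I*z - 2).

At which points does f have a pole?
The singularities of f are the zeros of the denominator. Factoring,
  z^2 + 2*I*z - 2 = (z + 1 + I)*(z - 1 + I)
so the candidates are z = -1 - I, z = 1 - I.

Check the numerator P(z) = -z^2 + z - 1 at each one:
  P(-1 - I) = -2 - 3*I ≠ 0, so z = -1 - I is a (simple) pole.
  P(1 - I) = I ≠ 0, so z = 1 - I is a (simple) pole.

Poles of f: {-1 - I, 1 - I}

Final answer: {-1 - I, 1 - I}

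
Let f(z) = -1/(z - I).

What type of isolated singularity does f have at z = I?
pole of order 1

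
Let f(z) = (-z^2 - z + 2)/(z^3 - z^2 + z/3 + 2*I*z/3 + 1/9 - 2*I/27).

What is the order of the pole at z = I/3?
Factor the denominator:
  z^3 - z^2 + z/3 + 2*I*z/3 + 1/9 - 2*I/27 = (z - I/3)^2*(z - 1 + 2*I/3)

The numerator P(z) = -z^2 - z + 2 has P(I/3) = 19/9 - I/3 ≠ 0, so no factor of (z - I/3) cancels.
Near z = I/3 we can therefore write f(z) = g(z)/(z - I/3)^2 with g analytic at I/3 and g(I/3) ≠ 0 (g is the numerator divided by the remaining denominator factors).

Hence z = I/3 is a pole of order 2.

Final answer: 2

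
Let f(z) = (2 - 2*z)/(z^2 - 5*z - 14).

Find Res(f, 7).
-4/3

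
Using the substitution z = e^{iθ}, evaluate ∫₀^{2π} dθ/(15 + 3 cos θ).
sqrt(6)*pi/18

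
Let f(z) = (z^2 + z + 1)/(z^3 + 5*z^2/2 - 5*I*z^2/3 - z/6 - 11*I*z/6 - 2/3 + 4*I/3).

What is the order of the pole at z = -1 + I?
Factor the denominator:
  z^3 + 5*z^2/2 - 5*I*z^2/3 - z/6 - 11*I*z/6 - 2/3 + 4*I/3 = (z + 1 - I)*(z - 1/2)*(z + 2 - 2*I/3)

The numerator P(z) = z^2 + z + 1 has P(-1 + I) = -I ≠ 0, so no factor of (z + 1 - I) cancels.
Near z = -1 + I we can therefore write f(z) = g(z)/(z + 1 - I) with g analytic at -1 + I and g(-1 + I) ≠ 0 (g is the numerator divided by the remaining denominator factors).

Hence z = -1 + I is a pole of order 1.

Final answer: 1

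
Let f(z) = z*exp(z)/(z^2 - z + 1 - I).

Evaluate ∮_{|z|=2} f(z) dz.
By the residue theorem, ∮_C f(z) dz = 2πi · (sum of the residues of f at the poles inside |z| = 2).

The denominator factors as (z + I)*(z - 1 - I), so the singularities of f are simple poles at z = -I, z = 1 + I.
  |-I|² = 1 < 4 = 2², so this pole is inside the contour.
  |1 + I|² = 2 < 4 = 2², so this pole is inside the contour.

With P(z) = z*exp(z) and Q(z) = z^2 - z + 1 - I, each pole is simple, so Res(f, z₀) = P(z₀)/Q'(z₀) with Q'(z) = 2*z - 1.
  Res(f, -I) = P(-I)/Q'(-I) = (-I*exp(-I))/(-1 - 2*I) = (2/5 + I/5)*exp(-I)
  Res(f, 1 + I) = P(1 + I)/Q'(1 + I) = ((1 + I)*exp(1 + I))/(1 + 2*I) = (3/5 - I/5)*exp(1 + I)

Sum of residues inside C: (2/5 + I/5)*exp(-I) + (3/5 - I/5)*exp(1 + I)
∮_C f(z) dz = 2πi · ((2/5 + I/5)*exp(-I) + (3/5 - I/5)*exp(1 + I)) = pi*(-2/5 + 4*I/5)*exp(-I) + pi*(2/5 + 6*I/5)*exp(1 + I)

Final answer: pi*(-2/5 + 4*I/5)*exp(-I) + pi*(2/5 + 6*I/5)*exp(1 + I)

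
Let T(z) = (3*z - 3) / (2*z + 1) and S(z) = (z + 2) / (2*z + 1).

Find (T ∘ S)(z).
(T ∘ S)(z) = T(S(z)) = ((3)*S(z) + (-3))/((2)*S(z) + (1)). Multiply numerator and denominator by 2*z + 1:
  numerator:   (3)*(z + 2) + (-3)*(2*z + 1) = -3*z + 3
  denominator: (2)*(z + 2) + (1)*(2*z + 1) = 4*z + 5
(T ∘ S)(z) = (-3*z + 3)/(4*z + 5)

Final answer: (-3*z + 3)/(4*z + 5)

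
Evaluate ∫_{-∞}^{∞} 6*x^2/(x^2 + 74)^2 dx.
Let f(z) = 6*z^2/(z^2 + 74)^2. The denominator has no real zeros and deg Q - deg P = 2 ≥ 2, so the integral of f over the upper semicircle |z| = R tends to 0 as R → ∞. Closing the contour in the upper half-plane,
  ∫_{-∞}^{∞} f(x) dx = 2πi · Σ Res(f, z_k)  over the poles with Im z_k > 0.

Zeros of the denominator: z^2 + 74 = 0 gives z = ±sqrt(74)*I.
Upper half-plane: z = sqrt(74)*I (a pole of order 2).

Write f(z) = g(z)/(z - sqrt(74)*I)^2 with g(z) = 6*z^2/(z + sqrt(74)*I)^2. For a double pole, Res(f, z₀) = g'(z₀):
  g'(z) = 12*sqrt(74)*I*z/(z + sqrt(74)*I)^3
  Res(f, sqrt(74)*I) = g'(sqrt(74)*I) = -3*sqrt(74)*I/148

∫_{-∞}^{∞} f(x) dx = 2πi · (-3*sqrt(74)*I/148) = 3*sqrt(74)*pi/74

Final answer: 3*sqrt(74)*pi/74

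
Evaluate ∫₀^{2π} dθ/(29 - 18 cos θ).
Call the integral J. The integrand is 2π-periodic and we integrate over a full period, so shifting θ does not change the value (θ → θ + π flips the sign of the trig term). Hence
  J = ∫₀^{2π} dθ/(29 + 18 cos θ).
Put z = e^{iθ}: then cos θ = (z + 1/z)/2, dθ = dz/(iz), and z runs once counterclockwise around |z| = 1:
  J = ∮_{|z|=1} 1/(29 + 18*(z + 1/z)/2) · dz/(iz) = (2/i) ∮_{|z|=1} dz/(18*z^2 + 58*z + 18).
The roots of 18*z^2 + 58*z + 18 are z = (-29 ± sqrt(29^2 - 18^2))/18, with sqrt(517) = sqrt(517); their product is 1, so only z₊ = -29/18 + sqrt(517)/18 lies inside the unit circle (z₋ = -29/18 - sqrt(517)/18 lies outside).
z₊ is a simple zero of q(z) = 18*z^2 + 58*z + 18, so Res(1/q, z₊) = 1/q'(z₊) with q'(z) = 36*z + 58; and q'(z₊) = 18*(z₊ - z₋) = 2*sqrt(517).
Therefore J = (2/i) · 2πi · 1/(2*sqrt(517)) = 2*pi/(sqrt(517)) = 2*sqrt(517)*pi/517

Final answer: 2*sqrt(517)*pi/517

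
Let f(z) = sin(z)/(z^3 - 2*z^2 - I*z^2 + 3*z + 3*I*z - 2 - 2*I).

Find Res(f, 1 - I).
(-3/10 + I/10)*sin(1 - I)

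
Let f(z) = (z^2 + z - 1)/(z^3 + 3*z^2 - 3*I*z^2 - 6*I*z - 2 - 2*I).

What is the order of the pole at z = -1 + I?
Factor the denominator:
  z^3 + 3*z^2 - 3*I*z^2 - 6*I*z - 2 - 2*I = (z + 1 - I)^3

The numerator P(z) = z^2 + z - 1 has P(-1 + I) = -2 - I ≠ 0, so no factor of (z + 1 - I) cancels.
Near z = -1 + I we can therefore write f(z) = g(z)/(z + 1 - I)^3 with g analytic at -1 + I and g(-1 + I) ≠ 0 (g is just the numerator).

Hence z = -1 + I is a pole of order 3.

Final answer: 3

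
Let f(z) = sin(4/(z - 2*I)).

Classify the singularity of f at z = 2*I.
essential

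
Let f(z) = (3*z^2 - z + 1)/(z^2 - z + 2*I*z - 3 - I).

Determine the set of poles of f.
{-1 - I, 2 - I}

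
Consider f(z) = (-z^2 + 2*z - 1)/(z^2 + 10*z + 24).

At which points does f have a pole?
{-6, -4}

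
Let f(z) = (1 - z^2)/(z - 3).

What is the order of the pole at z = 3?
Factor the denominator:
  z - 3 = (z - 3)

The numerator P(z) = 1 - z^2 has P(3) = -8 ≠ 0, so no factor of (z - 3) cancels.
Near z = 3 we can therefore write f(z) = g(z)/(z - 3) with g analytic at 3 and g(3) ≠ 0 (g is just the numerator).

Hence z = 3 is a pole of order 1.

Final answer: 1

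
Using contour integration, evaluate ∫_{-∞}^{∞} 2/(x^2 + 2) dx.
Let f(z) = 2/(z^2 + 2). The denominator has no real zeros and deg Q - deg P = 2 ≥ 2, so the integral of f over the upper semicircle |z| = R tends to 0 as R → ∞. Closing the contour in the upper half-plane,
  ∫_{-∞}^{∞} f(x) dx = 2πi · Σ Res(f, z_k)  over the poles with Im z_k > 0.

Zeros of the denominator: z^2 + 2 = 0 gives z = ±sqrt(2)*I.
Upper half-plane: z = sqrt(2)*I (simple).

Each pole is a simple zero of Q(z) = z^2 + 2, so Res(f, z₀) = P(z₀)/Q'(z₀) with P(z) = 2, Q'(z) = 2*z:
  Res(f, sqrt(2)*I) = (2)/(2*sqrt(2)*I) = -sqrt(2)*I/2

∫_{-∞}^{∞} f(x) dx = 2πi · (-sqrt(2)*I/2) = sqrt(2)*pi

Final answer: sqrt(2)*pi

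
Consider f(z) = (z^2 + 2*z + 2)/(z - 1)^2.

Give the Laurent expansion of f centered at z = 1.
5/(z - 1)^2 + 4/(z - 1) + 1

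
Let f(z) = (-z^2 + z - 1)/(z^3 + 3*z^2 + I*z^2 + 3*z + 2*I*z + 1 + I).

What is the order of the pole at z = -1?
Factor the denominator:
  z^3 + 3*z^2 + I*z^2 + 3*z + 2*I*z + 1 + I = (z + 1)^2*(z + 1 + I)

The numerator P(z) = -z^2 + z - 1 has P(-1) = -3 ≠ 0, so no factor of (z + 1) cancels.
Near z = -1 we can therefore write f(z) = g(z)/(z + 1)^2 with g analytic at -1 and g(-1) ≠ 0 (g is the numerator divided by the remaining denominator factors).

Hence z = -1 is a pole of order 2.

Final answer: 2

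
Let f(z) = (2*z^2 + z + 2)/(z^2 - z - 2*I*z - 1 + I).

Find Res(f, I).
Write f(z) = P(z)/Q(z) with P(z) = 2*z^2 + z + 2 and Q(z) = z^2 - z - 2*I*z - 1 + I.
The denominator factors as Q(z) = (z - 1 - I)*(z - I), so z = I is a simple zero of Q and P is analytic there; z = I is therefore a simple pole and
  Res(f, z₀) = P(z₀)/Q'(z₀).

Q'(z) = 2*z - 1 - 2*I, so Q'(I) = -1.
P(I) = I.

Res(f, I) = (I)/(-1) = -I

Final answer: -I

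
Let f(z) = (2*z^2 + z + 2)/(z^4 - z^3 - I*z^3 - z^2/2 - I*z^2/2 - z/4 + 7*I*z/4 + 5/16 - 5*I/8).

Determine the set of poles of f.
The singularities of f are the zeros of the denominator. Factoring,
  z^4 - z^3 - I*z^3 - z^2/2 - I*z^2/2 - z/4 + 7*I*z/4 + 5/16 - 5*I/8 = (z - 1/2 - I)*(z + 1 + I/2)*(z - 1/2)*(z - 1 - I/2)
so the candidates are z = 1/2 + I, z = -1 - I/2, z = 1/2, z = 1 + I/2.

Check the numerator P(z) = 2*z^2 + z + 2 at each one:
  P(1/2 + I) = 1 + 3*I ≠ 0, so z = 1/2 + I is a (simple) pole.
  P(-1 - I/2) = 5/2 + 3*I/2 ≠ 0, so z = -1 - I/2 is a (simple) pole.
  P(1/2) = 3 ≠ 0, so z = 1/2 is a (simple) pole.
  P(1 + I/2) = 9/2 + 5*I/2 ≠ 0, so z = 1 + I/2 is a (simple) pole.

Poles of f: {-1 - I/2, 1/2, 1/2 + I, 1 + I/2}

Final answer: {-1 - I/2, 1/2, 1/2 + I, 1 + I/2}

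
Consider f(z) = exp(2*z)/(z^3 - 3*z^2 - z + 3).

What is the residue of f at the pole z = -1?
Write f(z) = P(z)/Q(z) with P(z) = exp(2*z) and Q(z) = z^3 - 3*z^2 - z + 3.
The denominator factors as Q(z) = (z - 3)*(z + 1)*(z - 1), so z = -1 is a simple zero of Q and P is analytic there; z = -1 is therefore a simple pole and
  Res(f, z₀) = P(z₀)/Q'(z₀).

Q'(z) = 3*z^2 - 6*z - 1, so Q'(-1) = 8.
P(-1) = exp(-2).

Res(f, -1) = (exp(-2))/(8) = exp(-2)/8

Final answer: exp(-2)/8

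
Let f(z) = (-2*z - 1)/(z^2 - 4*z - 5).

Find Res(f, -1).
Write f(z) = P(z)/Q(z) with P(z) = -2*z - 1 and Q(z) = z^2 - 4*z - 5.
The denominator factors as Q(z) = (z + 1)*(z - 5), so z = -1 is a simple zero of Q and P is analytic there; z = -1 is therefore a simple pole and
  Res(f, z₀) = P(z₀)/Q'(z₀).

Q'(z) = 2*z - 4, so Q'(-1) = -6.
P(-1) = 1.

Res(f, -1) = (1)/(-6) = -1/6

Final answer: -1/6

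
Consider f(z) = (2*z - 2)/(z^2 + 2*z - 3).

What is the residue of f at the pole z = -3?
Write f(z) = P(z)/Q(z) with P(z) = 2*z - 2 and Q(z) = z^2 + 2*z - 3.
The denominator factors as Q(z) = (z + 3)*(z - 1), so z = -3 is a simple zero of Q and P is analytic there; z = -3 is therefore a simple pole and
  Res(f, z₀) = P(z₀)/Q'(z₀).

Q'(z) = 2*z + 2, so Q'(-3) = -4.
P(-3) = -8.

Res(f, -3) = (-8)/(-4) = 2

Final answer: 2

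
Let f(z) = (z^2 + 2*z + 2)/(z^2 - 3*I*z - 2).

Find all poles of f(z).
The singularities of f are the zeros of the denominator. Factoring,
  z^2 - 3*I*z - 2 = (z - 2*I)*(z - I)
so the candidates are z = 2*I, z = I.

Check the numerator P(z) = z^2 + 2*z + 2 at each one:
  P(2*I) = -2 + 4*I ≠ 0, so z = 2*I is a (simple) pole.
  P(I) = 1 + 2*I ≠ 0, so z = I is a (simple) pole.

Poles of f: {I, 2*I}

Final answer: {I, 2*I}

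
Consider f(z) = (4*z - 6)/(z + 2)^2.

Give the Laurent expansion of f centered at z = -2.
Put w = z - (-2), i.e. z = w - 2. The denominator is w^2, so it suffices to rewrite the numerator in powers of w.

P(z) = 4*z - 6
P(w - 2) = -14 + 4*w

Dividing each term by w^2:
  f = -14/w^2 + 4/w

Substituting back w = z + 2:
  f(z) = -14/(z + 2)^2 + 4/(z + 2)

The series is finite because the numerator is a polynomial; the negative powers form the principal part, and the coefficient of 1/(z + 2) gives Res(f, -2) = 4.

Final answer: -14/(z + 2)^2 + 4/(z + 2)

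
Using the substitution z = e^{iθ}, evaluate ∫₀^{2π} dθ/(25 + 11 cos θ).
Let J = ∫₀^{2π} dθ/(25 + 11 cos θ).
Put z = e^{iθ}: then cos θ = (z + 1/z)/2, dθ = dz/(iz), and z runs once counterclockwise around |z| = 1:
  J = ∮_{|z|=1} 1/(25 + 11*(z + 1/z)/2) · dz/(iz) = (2/i) ∮_{|z|=1} dz/(11*z^2 + 50*z + 11).
The roots of 11*z^2 + 50*z + 11 are z = (-25 ± sqrt(25^2 - 11^2))/11, with sqrt(504) = 6*sqrt(14); their product is 1, so only z₊ = -25/11 + 6*sqrt(14)/11 lies inside the unit circle (z₋ = -25/11 - 6*sqrt(14)/11 lies outside).
z₊ is a simple zero of q(z) = 11*z^2 + 50*z + 11, so Res(1/q, z₊) = 1/q'(z₊) with q'(z) = 22*z + 50; and q'(z₊) = 11*(z₊ - z₋) = 12*sqrt(14).
Therefore J = (2/i) · 2πi · 1/(12*sqrt(14)) = 2*pi/(6*sqrt(14)) = sqrt(14)*pi/42

Final answer: sqrt(14)*pi/42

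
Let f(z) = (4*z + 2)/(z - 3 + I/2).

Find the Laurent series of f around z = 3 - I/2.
Put w = z - (3 - I/2), i.e. z = w + 3 - I/2. The denominator is w, so it suffices to rewrite the numerator in powers of w.

P(z) = 4*z + 2
P(w + 3 - I/2) = 14 - 2*I + 4*w

Dividing each term by w:
  f = (14 - 2*I)/w + 4

Substituting back w = z - 3 + I/2:
  f(z) = (14 - 2*I)/(z - 3 + I/2) + 4

The series is finite because the numerator is a polynomial; the negative powers form the principal part, and the coefficient of 1/(z - 3 + I/2) gives Res(f, 3 - I/2) = 14 - 2*I.

Final answer: (14 - 2*I)/(z - 3 + I/2) + 4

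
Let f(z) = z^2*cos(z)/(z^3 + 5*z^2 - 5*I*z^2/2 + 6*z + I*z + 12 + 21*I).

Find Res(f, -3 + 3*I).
Write f(z) = P(z)/Q(z) with P(z) = z^2*cos(z) and Q(z) = z^3 + 5*z^2 - 5*I*z^2/2 + 6*z + I*z + 12 + 21*I.
The denominator factors as Q(z) = (z - 1 + 3*I/2)*(z + 3 - I)*(z + 3 - 3*I), so z = -3 + 3*I is a simple zero of Q and P is analytic there; z = -3 + 3*I is therefore a simple pole and
  Res(f, z₀) = P(z₀)/Q'(z₀).

Q'(z) = 3*z^2 + 10*z - 5*I*z + 6 + I, so Q'(-3 + 3*I) = -9 - 8*I.
P(-3 + 3*I) = -18*I*cos(3 - 3*I).

Res(f, -3 + 3*I) = (-18*I*cos(3 - 3*I))/(-9 - 8*I) = (144/145 + 162*I/145)*cos(3 - 3*I)

Final answer: (144/145 + 162*I/145)*cos(3 - 3*I)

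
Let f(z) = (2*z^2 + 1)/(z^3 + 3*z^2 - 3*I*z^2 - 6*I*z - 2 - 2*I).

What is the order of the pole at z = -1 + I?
Factor the denominator:
  z^3 + 3*z^2 - 3*I*z^2 - 6*I*z - 2 - 2*I = (z + 1 - I)^3

The numerator P(z) = 2*z^2 + 1 has P(-1 + I) = 1 - 4*I ≠ 0, so no factor of (z + 1 - I) cancels.
Near z = -1 + I we can therefore write f(z) = g(z)/(z + 1 - I)^3 with g analytic at -1 + I and g(-1 + I) ≠ 0 (g is just the numerator).

Hence z = -1 + I is a pole of order 3.

Final answer: 3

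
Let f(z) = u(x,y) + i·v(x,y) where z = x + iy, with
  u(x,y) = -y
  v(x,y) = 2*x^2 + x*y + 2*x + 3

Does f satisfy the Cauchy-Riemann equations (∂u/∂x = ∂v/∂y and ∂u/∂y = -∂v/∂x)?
∂u/∂x = 0
∂v/∂y = x
∂u/∂y = -1
∂v/∂x = 4*x + y + 2
∂u/∂x ≠ ∂v/∂y and ∂u/∂y ≠ -∂v/∂x; the Cauchy-Riemann equations are not satisfied, so f is not analytic.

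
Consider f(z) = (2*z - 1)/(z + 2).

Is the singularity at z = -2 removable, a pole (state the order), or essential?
Write f(z) = g(z)/(z + 2) with g(z) = 2*z - 1.
g is entire and g(-2) = -5 ≠ 0, so no factor of (z + 2) cancels: the Laurent expansion of f about z = -2 starts at the power -1, i.e. lim_{z→z₀} (z - z₀) f(z) = -5 is finite and nonzero.
So z = -2 is a pole of order 1.

Final answer: pole of order 1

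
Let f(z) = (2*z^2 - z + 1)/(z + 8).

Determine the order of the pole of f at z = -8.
Factor the denominator:
  z + 8 = (z + 8)

The numerator P(z) = 2*z^2 - z + 1 has P(-8) = 137 ≠ 0, so no factor of (z + 8) cancels.
Near z = -8 we can therefore write f(z) = g(z)/(z + 8) with g analytic at -8 and g(-8) ≠ 0 (g is just the numerator).

Hence z = -8 is a pole of order 1.

Final answer: 1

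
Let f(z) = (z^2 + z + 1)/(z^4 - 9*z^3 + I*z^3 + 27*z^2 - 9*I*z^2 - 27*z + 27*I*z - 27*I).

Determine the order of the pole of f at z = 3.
Factor the denominator:
  z^4 - 9*z^3 + I*z^3 + 27*z^2 - 9*I*z^2 - 27*z + 27*I*z - 27*I = (z - 3)^3*(z + I)

The numerator P(z) = z^2 + z + 1 has P(3) = 13 ≠ 0, so no factor of (z - 3) cancels.
Near z = 3 we can therefore write f(z) = g(z)/(z - 3)^3 with g analytic at 3 and g(3) ≠ 0 (g is the numerator divided by the remaining denominator factors).

Hence z = 3 is a pole of order 3.

Final answer: 3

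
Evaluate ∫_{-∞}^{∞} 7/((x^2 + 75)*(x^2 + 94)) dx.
7*pi*(-15*sqrt(94) + 94*sqrt(3))/26790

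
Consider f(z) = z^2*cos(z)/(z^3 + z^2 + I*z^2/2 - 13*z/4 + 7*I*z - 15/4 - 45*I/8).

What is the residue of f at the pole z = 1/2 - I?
Write f(z) = P(z)/Q(z) with P(z) = z^2*cos(z) and Q(z) = z^3 + z^2 + I*z^2/2 - 13*z/4 + 7*I*z - 15/4 - 45*I/8.
The denominator factors as Q(z) = (z - 3/2 + I)*(z - 1/2 + I)*(z + 3 - 3*I/2), so z = 1/2 - I is a simple zero of Q and P is analytic there; z = 1/2 - I is therefore a simple pole and
  Res(f, z₀) = P(z₀)/Q'(z₀).

Q'(z) = 3*z^2 + 2*z + I*z - 13/4 + 7*I, so Q'(1/2 - I) = -7/2 + 5*I/2.
P(1/2 - I) = (-3/4 - I)*cos(1/2 - I).

Res(f, 1/2 - I) = ((-3/4 - I)*cos(1/2 - I))/(-7/2 + 5*I/2) = (1/148 + 43*I/148)*cos(1/2 - I)

Final answer: (1/148 + 43*I/148)*cos(1/2 - I)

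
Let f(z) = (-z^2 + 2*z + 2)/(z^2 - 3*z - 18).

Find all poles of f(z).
The singularities of f are the zeros of the denominator. Factoring,
  z^2 - 3*z - 18 = (z - 6)*(z + 3)
so the candidates are z = 6, z = -3.

Check the numerator P(z) = -z^2 + 2*z + 2 at each one:
  P(6) = -22 ≠ 0, so z = 6 is a (simple) pole.
  P(-3) = -13 ≠ 0, so z = -3 is a (simple) pole.

Poles of f: {-3, 6}

Final answer: {-3, 6}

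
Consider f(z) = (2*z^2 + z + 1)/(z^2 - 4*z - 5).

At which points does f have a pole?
The singularities of f are the zeros of the denominator. Factoring,
  z^2 - 4*z - 5 = (z - 5)*(z + 1)
so the candidates are z = 5, z = -1.

Check the numerator P(z) = 2*z^2 + z + 1 at each one:
  P(5) = 56 ≠ 0, so z = 5 is a (simple) pole.
  P(-1) = 2 ≠ 0, so z = -1 is a (simple) pole.

Poles of f: {-1, 5}

Final answer: {-1, 5}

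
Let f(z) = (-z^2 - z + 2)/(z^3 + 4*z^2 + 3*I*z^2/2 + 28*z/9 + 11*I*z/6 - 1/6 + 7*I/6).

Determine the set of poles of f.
The singularities of f are the zeros of the denominator. Factoring,
  z^3 + 4*z^2 + 3*I*z^2/2 + 28*z/9 + 11*I*z/6 - 1/6 + 7*I/6 = (z + I/3)*(z + 1 - I/3)*(z + 3 + 3*I/2)
so the candidates are z = -I/3, z = -1 + I/3, z = -3 - 3*I/2.

Check the numerator P(z) = -z^2 - z + 2 at each one:
  P(-I/3) = 19/9 + I/3 ≠ 0, so z = -I/3 is a (simple) pole.
  P(-1 + I/3) = 19/9 + I/3 ≠ 0, so z = -1 + I/3 is a (simple) pole.
  P(-3 - 3*I/2) = -7/4 - 15*I/2 ≠ 0, so z = -3 - 3*I/2 is a (simple) pole.

Poles of f: {-3 - 3*I/2, -1 + I/3, -I/3}

Final answer: {-3 - 3*I/2, -1 + I/3, -I/3}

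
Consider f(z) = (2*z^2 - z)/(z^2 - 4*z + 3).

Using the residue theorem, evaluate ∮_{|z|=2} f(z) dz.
By the residue theorem, ∮_C f(z) dz = 2πi · (sum of the residues of f at the poles inside |z| = 2).

The denominator factors as (z - 3)*(z - 1), so the singularities of f are simple poles at z = 3, z = 1.
  |3|² = 9 > 4 = 2², so this pole is outside the contour.
  |1|² = 1 < 4 = 2², so this pole is inside the contour.

With P(z) = 2*z^2 - z and Q(z) = z^2 - 4*z + 3, each pole is simple, so Res(f, z₀) = P(z₀)/Q'(z₀) with Q'(z) = 2*z - 4.
  Res(f, 1) = P(1)/Q'(1) = (1)/(-2) = -1/2

∮_C f(z) dz = 2πi · (-1/2) = -I*pi

Final answer: -I*pi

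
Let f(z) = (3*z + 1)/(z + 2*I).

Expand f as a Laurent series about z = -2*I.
Put w = z - (-2*I), i.e. z = w - 2*I. The denominator is w, so it suffices to rewrite the numerator in powers of w.

P(z) = 3*z + 1
P(w - 2*I) = 1 - 6*I + 3*w

Dividing each term by w:
  f = (1 - 6*I)/w + 3

Substituting back w = z + 2*I:
  f(z) = (1 - 6*I)/(z + 2*I) + 3

The series is finite because the numerator is a polynomial; the negative powers form the principal part, and the coefficient of 1/(z + 2*I) gives Res(f, -2*I) = 1 - 6*I.

Final answer: (1 - 6*I)/(z + 2*I) + 3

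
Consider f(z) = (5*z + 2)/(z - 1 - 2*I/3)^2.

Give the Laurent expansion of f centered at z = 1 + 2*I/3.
(7 + 10*I/3)/(z - 1 - 2*I/3)^2 + 5/(z - 1 - 2*I/3)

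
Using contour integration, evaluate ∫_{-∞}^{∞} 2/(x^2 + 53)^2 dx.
Let f(z) = 2/(z^2 + 53)^2. The denominator has no real zeros and deg Q - deg P = 4 ≥ 2, so the integral of f over the upper semicircle |z| = R tends to 0 as R → ∞. Closing the contour in the upper half-plane,
  ∫_{-∞}^{∞} f(x) dx = 2πi · Σ Res(f, z_k)  over the poles with Im z_k > 0.

Zeros of the denominator: z^2 + 53 = 0 gives z = ±sqrt(53)*I.
Upper half-plane: z = sqrt(53)*I (a pole of order 2).

Write f(z) = g(z)/(z - sqrt(53)*I)^2 with g(z) = 2/(z + sqrt(53)*I)^2. For a double pole, Res(f, z₀) = g'(z₀):
  g'(z) = -4/(z + sqrt(53)*I)^3
  Res(f, sqrt(53)*I) = g'(sqrt(53)*I) = -sqrt(53)*I/5618

∫_{-∞}^{∞} f(x) dx = 2πi · (-sqrt(53)*I/5618) = sqrt(53)*pi/2809

Final answer: sqrt(53)*pi/2809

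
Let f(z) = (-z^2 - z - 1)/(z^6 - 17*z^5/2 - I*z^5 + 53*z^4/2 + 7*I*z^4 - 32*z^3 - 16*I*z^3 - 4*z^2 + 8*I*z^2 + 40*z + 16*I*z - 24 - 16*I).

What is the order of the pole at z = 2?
4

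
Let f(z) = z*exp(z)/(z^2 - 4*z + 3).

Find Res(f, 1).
-exp(1)/2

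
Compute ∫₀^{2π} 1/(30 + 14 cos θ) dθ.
Let J = ∫₀^{2π} dθ/(30 + 14 cos θ).
Put z = e^{iθ}: then cos θ = (z + 1/z)/2, dθ = dz/(iz), and z runs once counterclockwise around |z| = 1:
  J = ∮_{|z|=1} 1/(30 + 14*(z + 1/z)/2) · dz/(iz) = (2/i) ∮_{|z|=1} dz/(14*z^2 + 60*z + 14).
The roots of 14*z^2 + 60*z + 14 are z = (-30 ± sqrt(30^2 - 14^2))/14, with sqrt(704) = 8*sqrt(11); their product is 1, so only z₊ = -15/7 + 4*sqrt(11)/7 lies inside the unit circle (z₋ = -15/7 - 4*sqrt(11)/7 lies outside).
z₊ is a simple zero of q(z) = 14*z^2 + 60*z + 14, so Res(1/q, z₊) = 1/q'(z₊) with q'(z) = 28*z + 60; and q'(z₊) = 14*(z₊ - z₋) = 16*sqrt(11).
Therefore J = (2/i) · 2πi · 1/(16*sqrt(11)) = 2*pi/(8*sqrt(11)) = sqrt(11)*pi/44

Final answer: sqrt(11)*pi/44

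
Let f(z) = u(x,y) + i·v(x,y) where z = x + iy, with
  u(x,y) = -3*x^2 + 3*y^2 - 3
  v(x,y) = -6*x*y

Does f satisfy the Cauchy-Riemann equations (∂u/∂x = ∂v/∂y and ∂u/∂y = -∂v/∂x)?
∂u/∂x = -6*x
∂v/∂y = -6*x
∂u/∂y = 6*y
∂v/∂x = -6*y
∂u/∂x = ∂v/∂y and ∂u/∂y = -∂v/∂x hold identically; f is analytic.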